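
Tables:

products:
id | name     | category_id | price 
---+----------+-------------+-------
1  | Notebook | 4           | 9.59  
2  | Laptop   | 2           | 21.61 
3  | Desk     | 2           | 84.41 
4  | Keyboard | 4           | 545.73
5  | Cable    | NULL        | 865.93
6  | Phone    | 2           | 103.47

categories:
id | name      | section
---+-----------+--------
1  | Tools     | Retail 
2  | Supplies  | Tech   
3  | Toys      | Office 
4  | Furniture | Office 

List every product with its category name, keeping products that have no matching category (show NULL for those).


LEFT JOIN keeps every row from products (the left table); where category_id has no match in categories, the category columns become NULL. Walk through each product:
  - product 1 (Notebook): category_id=4 -> matches Furniture
  - product 2 (Laptop): category_id=2 -> matches Supplies
  - product 3 (Desk): category_id=2 -> matches Supplies
  - product 4 (Keyboard): category_id=4 -> matches Furniture
  - product 5 (Cable): category_id=NULL, no match -> kept with NULL
  - product 6 (Phone): category_id=2 -> matches Supplies
All 6 rows appear; 1 has NULL category.

SQL:
SELECT a.name, b.name AS category
FROM products a
LEFT JOIN categories b ON a.category_id = b.id

Result:
name     | category 
---------+----------
Notebook | Furniture
Laptop   | Supplies 
Desk     | Supplies 
Keyboard | Furniture
Cable    | NULL     
Phone    | Supplies 


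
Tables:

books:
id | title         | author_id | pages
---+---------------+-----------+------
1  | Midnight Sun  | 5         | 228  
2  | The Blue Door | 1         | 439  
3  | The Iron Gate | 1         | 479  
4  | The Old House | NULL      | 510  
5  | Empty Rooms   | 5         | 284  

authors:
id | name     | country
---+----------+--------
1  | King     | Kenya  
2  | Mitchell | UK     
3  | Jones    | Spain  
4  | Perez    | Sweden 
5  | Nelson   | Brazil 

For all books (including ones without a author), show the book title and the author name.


LEFT JOIN keeps every row from books (the left table); where author_id has no match in authors, the author columns become NULL. Walk through each book:
  - book 1 (Midnight Sun): author_id=5 -> matches Nelson
  - book 2 (The Blue Door): author_id=1 -> matches King
  - book 3 (The Iron Gate): author_id=1 -> matches King
  - book 4 (The Old House): author_id=NULL, no match -> kept with NULL
  - book 5 (Empty Rooms): author_id=5 -> matches Nelson
All 5 rows appear; 1 has NULL author.

SQL:
SELECT a.title, b.name AS author
FROM books a
LEFT JOIN authors b ON a.author_id = b.id

Result:
title         | author
--------------+-------
Midnight Sun  | Nelson
The Blue Door | King  
The Iron Gate | King  
The Old House | NULL  
Empty Rooms   | Nelson


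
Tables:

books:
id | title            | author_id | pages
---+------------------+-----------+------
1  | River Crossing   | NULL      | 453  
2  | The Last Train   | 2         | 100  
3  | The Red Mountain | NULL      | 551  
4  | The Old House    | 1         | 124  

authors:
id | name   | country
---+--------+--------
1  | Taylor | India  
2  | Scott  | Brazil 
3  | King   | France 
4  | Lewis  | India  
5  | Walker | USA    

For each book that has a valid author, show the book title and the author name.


INNER JOIN keeps only books rows whose author_id matches an id in authors. Walk through each book:
  - book 1 (River Crossing): author_id=NULL, no match -> dropped
  - book 2 (The Last Train): author_id=2 -> matches Scott
  - book 3 (The Red Mountain): author_id=NULL, no match -> dropped
  - book 4 (The Old House): author_id=1 -> matches Taylor
So 2 of 4 rows are dropped.

SQL:
SELECT a.title, b.name AS author
FROM books a
INNER JOIN authors b ON a.author_id = b.id

Result:
title          | author
---------------+-------
The Last Train | Scott 
The Old House  | Taylor


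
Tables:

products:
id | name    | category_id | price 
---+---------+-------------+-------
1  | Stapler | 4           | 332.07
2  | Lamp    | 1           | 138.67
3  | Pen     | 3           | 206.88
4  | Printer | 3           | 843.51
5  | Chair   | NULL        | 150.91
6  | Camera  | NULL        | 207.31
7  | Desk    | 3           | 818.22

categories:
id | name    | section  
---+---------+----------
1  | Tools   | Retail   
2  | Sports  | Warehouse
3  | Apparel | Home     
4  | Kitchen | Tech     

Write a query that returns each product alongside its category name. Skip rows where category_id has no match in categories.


INNER JOIN keeps only products rows whose category_id matches an id in categories. Walk through each product:
  - product 1 (Stapler): category_id=4 -> matches Kitchen
  - product 2 (Lamp): category_id=1 -> matches Tools
  - product 3 (Pen): category_id=3 -> matches Apparel
  - product 4 (Printer): category_id=3 -> matches Apparel
  - product 5 (Chair): category_id=NULL, no match -> dropped
  - product 6 (Camera): category_id=NULL, no match -> dropped
  - product 7 (Desk): category_id=3 -> matches Apparel
So 2 of 7 rows are dropped.

SQL:
SELECT a.name, b.name AS category
FROM products a
INNER JOIN categories b ON a.category_id = b.id

Result:
name    | category
--------+---------
Stapler | Kitchen 
Lamp    | Tools   
Pen     | Apparel 
Printer | Apparel 
Desk    | Apparel 


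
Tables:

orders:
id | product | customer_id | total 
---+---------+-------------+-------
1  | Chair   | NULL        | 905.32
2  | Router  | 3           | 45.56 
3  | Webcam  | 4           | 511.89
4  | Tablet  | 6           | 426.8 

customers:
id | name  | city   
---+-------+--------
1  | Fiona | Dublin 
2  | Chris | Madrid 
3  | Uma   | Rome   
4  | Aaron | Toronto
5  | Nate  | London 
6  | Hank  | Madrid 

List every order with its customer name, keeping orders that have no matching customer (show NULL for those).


LEFT JOIN keeps every row from orders (the left table); where customer_id has no match in customers, the customer columns become NULL. Walk through each order:
  - order 1 (Chair): customer_id=NULL, no match -> kept with NULL
  - order 2 (Router): customer_id=3 -> matches Uma
  - order 3 (Webcam): customer_id=4 -> matches Aaron
  - order 4 (Tablet): customer_id=6 -> matches Hank
All 4 rows appear; 1 has NULL customer.

SQL:
SELECT a.product, b.name AS customer
FROM orders a
LEFT JOIN customers b ON a.customer_id = b.id

Result:
product | customer
--------+---------
Chair   | NULL    
Router  | Uma     
Webcam  | Aaron   
Tablet  | Hank    


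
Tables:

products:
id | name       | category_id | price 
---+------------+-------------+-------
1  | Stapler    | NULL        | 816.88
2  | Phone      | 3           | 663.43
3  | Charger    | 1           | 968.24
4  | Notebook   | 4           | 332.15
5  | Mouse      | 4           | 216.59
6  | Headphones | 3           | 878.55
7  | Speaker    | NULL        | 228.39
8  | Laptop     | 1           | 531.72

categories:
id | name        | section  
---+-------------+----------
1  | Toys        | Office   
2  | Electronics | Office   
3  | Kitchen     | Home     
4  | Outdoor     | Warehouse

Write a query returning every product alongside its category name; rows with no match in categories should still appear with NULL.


LEFT JOIN keeps every row from products (the left table); where category_id has no match in categories, the category columns become NULL. Walk through each product:
  - product 1 (Stapler): category_id=NULL, no match -> kept with NULL
  - product 2 (Phone): category_id=3 -> matches Kitchen
  - product 3 (Charger): category_id=1 -> matches Toys
  - product 4 (Notebook): category_id=4 -> matches Outdoor
  - product 5 (Mouse): category_id=4 -> matches Outdoor
  - product 6 (Headphones): category_id=3 -> matches Kitchen
  - product 7 (Speaker): category_id=NULL, no match -> kept with NULL
  - product 8 (Laptop): category_id=1 -> matches Toys
All 8 rows appear; 2 have NULL category.

SQL:
SELECT a.name, b.name AS category
FROM products a
LEFT JOIN categories b ON a.category_id = b.id

Result:
name       | category
-----------+---------
Stapler    | NULL    
Phone      | Kitchen 
Charger    | Toys    
Notebook   | Outdoor 
Mouse      | Outdoor 
Headphones | Kitchen 
Speaker    | NULL    
Laptop     | Toys    


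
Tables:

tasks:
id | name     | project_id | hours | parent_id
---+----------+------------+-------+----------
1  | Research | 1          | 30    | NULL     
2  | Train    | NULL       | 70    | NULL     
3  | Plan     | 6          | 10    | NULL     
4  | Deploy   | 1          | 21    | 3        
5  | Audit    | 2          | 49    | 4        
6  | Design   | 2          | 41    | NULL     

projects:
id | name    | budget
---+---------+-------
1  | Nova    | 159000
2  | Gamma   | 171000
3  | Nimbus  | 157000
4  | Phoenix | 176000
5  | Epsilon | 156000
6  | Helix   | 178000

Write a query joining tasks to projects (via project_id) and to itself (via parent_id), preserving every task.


Two LEFT JOINs from the same base table tasks: one to projects via project_id, one to tasks itself via parent_id. Both are LEFT so every task is preserved.
Match against projects:
  - task 1 (Research): project_id=1 -> matches Nova
  - task 2 (Train): project_id=NULL, no match -> kept with NULL
  - task 3 (Plan): project_id=6 -> matches Helix
  - task 4 (Deploy): project_id=1 -> matches Nova
  - task 5 (Audit): project_id=2 -> matches Gamma
  - task 6 (Design): project_id=2 -> matches Gamma
Match against tasks (self):
  - task 1 (Research): parent_id=NULL -> NULL
  - task 2 (Train): parent_id=NULL -> NULL
  - task 3 (Plan): parent_id=NULL -> NULL
  - task 4 (Deploy): parent_id=3 -> Plan
  - task 5 (Audit): parent_id=4 -> Deploy
  - task 6 (Design): parent_id=NULL -> NULL

SQL:
SELECT a.name, b.name AS project, c.name AS parent
FROM tasks a
LEFT JOIN projects b ON a.project_id = b.id
LEFT JOIN tasks c ON a.parent_id = c.id

Result:
name     | project | parent
---------+---------+-------
Research | Nova    | NULL  
Train    | NULL    | NULL  
Plan     | Helix   | NULL  
Deploy   | Nova    | Plan  
Audit    | Gamma   | Deploy
Design   | Gamma   | NULL  


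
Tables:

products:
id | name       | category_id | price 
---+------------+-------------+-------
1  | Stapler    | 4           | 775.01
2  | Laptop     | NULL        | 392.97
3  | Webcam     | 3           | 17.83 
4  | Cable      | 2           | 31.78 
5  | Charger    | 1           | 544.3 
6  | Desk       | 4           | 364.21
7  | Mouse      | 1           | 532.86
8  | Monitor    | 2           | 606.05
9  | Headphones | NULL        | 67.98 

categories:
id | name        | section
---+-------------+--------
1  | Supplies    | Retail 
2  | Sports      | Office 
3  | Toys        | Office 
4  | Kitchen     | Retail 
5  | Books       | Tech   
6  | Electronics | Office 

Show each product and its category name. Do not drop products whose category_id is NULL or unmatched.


LEFT JOIN keeps every row from products (the left table); where category_id has no match in categories, the category columns become NULL. Walk through each product:
  - product 1 (Stapler): category_id=4 -> matches Kitchen
  - product 2 (Laptop): category_id=NULL, no match -> kept with NULL
  - product 3 (Webcam): category_id=3 -> matches Toys
  - product 4 (Cable): category_id=2 -> matches Sports
  - product 5 (Charger): category_id=1 -> matches Supplies
  - product 6 (Desk): category_id=4 -> matches Kitchen
  - product 7 (Mouse): category_id=1 -> matches Supplies
  - product 8 (Monitor): category_id=2 -> matches Sports
  - product 9 (Headphones): category_id=NULL, no match -> kept with NULL
All 9 rows appear; 2 have NULL category.

SQL:
SELECT a.name, b.name AS category
FROM products a
LEFT JOIN categories b ON a.category_id = b.id

Result:
name       | category
-----------+---------
Stapler    | Kitchen 
Laptop     | NULL    
Webcam     | Toys    
Cable      | Sports  
Charger    | Supplies
Desk       | Kitchen 
Mouse      | Supplies
Monitor    | Sports  
Headphones | NULL    


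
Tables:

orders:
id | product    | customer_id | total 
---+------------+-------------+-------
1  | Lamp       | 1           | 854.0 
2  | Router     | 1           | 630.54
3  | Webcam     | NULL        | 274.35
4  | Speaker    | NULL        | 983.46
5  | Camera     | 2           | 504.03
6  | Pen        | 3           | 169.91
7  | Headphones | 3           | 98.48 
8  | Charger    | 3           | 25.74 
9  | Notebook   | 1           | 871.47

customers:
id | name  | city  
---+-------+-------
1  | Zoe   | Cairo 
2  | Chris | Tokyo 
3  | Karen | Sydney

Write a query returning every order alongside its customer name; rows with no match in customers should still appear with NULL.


LEFT JOIN keeps every row from orders (the left table); where customer_id has no match in customers, the customer columns become NULL. Walk through each order:
  - order 1 (Lamp): customer_id=1 -> matches Zoe
  - order 2 (Router): customer_id=1 -> matches Zoe
  - order 3 (Webcam): customer_id=NULL, no match -> kept with NULL
  - order 4 (Speaker): customer_id=NULL, no match -> kept with NULL
  - order 5 (Camera): customer_id=2 -> matches Chris
  - order 6 (Pen): customer_id=3 -> matches Karen
  - order 7 (Headphones): customer_id=3 -> matches Karen
  - order 8 (Charger): customer_id=3 -> matches Karen
  - order 9 (Notebook): customer_id=1 -> matches Zoe
All 9 rows appear; 2 have NULL customer.

SQL:
SELECT a.product, b.name AS customer
FROM orders a
LEFT JOIN customers b ON a.customer_id = b.id

Result:
product    | customer
-----------+---------
Lamp       | Zoe     
Router     | Zoe     
Webcam     | NULL    
Speaker    | NULL    
Camera     | Chris   
Pen        | Karen   
Headphones | Karen   
Charger    | Karen   
Notebook   | Zoe     


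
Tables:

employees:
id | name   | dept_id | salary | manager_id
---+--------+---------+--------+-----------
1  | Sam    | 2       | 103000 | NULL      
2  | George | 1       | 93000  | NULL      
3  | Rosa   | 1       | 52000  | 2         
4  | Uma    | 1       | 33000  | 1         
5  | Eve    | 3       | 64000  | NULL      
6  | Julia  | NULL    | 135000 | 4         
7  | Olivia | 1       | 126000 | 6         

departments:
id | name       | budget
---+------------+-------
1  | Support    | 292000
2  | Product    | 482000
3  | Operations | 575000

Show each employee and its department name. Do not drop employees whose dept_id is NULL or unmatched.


LEFT JOIN keeps every row from employees (the left table); where dept_id has no match in departments, the department columns become NULL. Walk through each employee:
  - employee 1 (Sam): dept_id=2 -> matches Product
  - employee 2 (George): dept_id=1 -> matches Support
  - employee 3 (Rosa): dept_id=1 -> matches Support
  - employee 4 (Uma): dept_id=1 -> matches Support
  - employee 5 (Eve): dept_id=3 -> matches Operations
  - employee 6 (Julia): dept_id=NULL, no match -> kept with NULL
  - employee 7 (Olivia): dept_id=1 -> matches Support
All 7 rows appear; 1 has NULL department.

SQL:
SELECT a.name, b.name AS department
FROM employees a
LEFT JOIN departments b ON a.dept_id = b.id

Result:
name   | department
-------+-----------
Sam    | Product   
George | Support   
Rosa   | Support   
Uma    | Support   
Eve    | Operations
Julia  | NULL      
Olivia | Support   


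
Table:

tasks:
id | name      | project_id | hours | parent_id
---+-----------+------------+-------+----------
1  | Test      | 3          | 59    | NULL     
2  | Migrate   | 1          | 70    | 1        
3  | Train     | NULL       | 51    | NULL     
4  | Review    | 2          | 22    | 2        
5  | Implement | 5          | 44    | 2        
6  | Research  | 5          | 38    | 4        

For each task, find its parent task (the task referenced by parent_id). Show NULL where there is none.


This is a self-join: tasks is joined to a second copy of itself, matching each row's parent_id to another row's id. Use LEFT JOIN so rows with parent_id=NULL are kept.
  - task 1 (Test): parent_id=NULL -> NULL
  - task 2 (Migrate): parent_id=1 -> Test
  - task 3 (Train): parent_id=NULL -> NULL
  - task 4 (Review): parent_id=2 -> Migrate
  - task 5 (Implement): parent_id=2 -> Migrate
  - task 6 (Research): parent_id=4 -> Review

SQL:
SELECT a.name AS item, b.name AS parent
FROM tasks a
LEFT JOIN tasks b ON a.parent_id = b.id

Result:
item      | parent 
----------+--------
Test      | NULL   
Migrate   | Test   
Train     | NULL   
Review    | Migrate
Implement | Migrate
Research  | Review 


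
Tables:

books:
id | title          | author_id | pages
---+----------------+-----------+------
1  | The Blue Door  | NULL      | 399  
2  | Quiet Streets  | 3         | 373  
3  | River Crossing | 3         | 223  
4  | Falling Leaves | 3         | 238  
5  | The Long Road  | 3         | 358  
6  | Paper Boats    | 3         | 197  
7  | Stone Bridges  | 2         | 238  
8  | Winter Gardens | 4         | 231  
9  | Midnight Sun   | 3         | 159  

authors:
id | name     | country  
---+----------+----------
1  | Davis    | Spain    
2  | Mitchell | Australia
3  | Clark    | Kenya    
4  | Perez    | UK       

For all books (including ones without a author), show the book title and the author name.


LEFT JOIN keeps every row from books (the left table); where author_id has no match in authors, the author columns become NULL. Walk through each book:
  - book 1 (The Blue Door): author_id=NULL, no match -> kept with NULL
  - book 2 (Quiet Streets): author_id=3 -> matches Clark
  - book 3 (River Crossing): author_id=3 -> matches Clark
  - book 4 (Falling Leaves): author_id=3 -> matches Clark
  - book 5 (The Long Road): author_id=3 -> matches Clark
  - book 6 (Paper Boats): author_id=3 -> matches Clark
  - book 7 (Stone Bridges): author_id=2 -> matches Mitchell
  - book 8 (Winter Gardens): author_id=4 -> matches Perez
  - book 9 (Midnight Sun): author_id=3 -> matches Clark
All 9 rows appear; 1 has NULL author.

SQL:
SELECT a.title, b.name AS author
FROM books a
LEFT JOIN authors b ON a.author_id = b.id

Result:
title          | author  
---------------+---------
The Blue Door  | NULL    
Quiet Streets  | Clark   
River Crossing | Clark   
Falling Leaves | Clark   
The Long Road  | Clark   
Paper Boats    | Clark   
Stone Bridges  | Mitchell
Winter Gardens | Perez   
Midnight Sun   | Clark   


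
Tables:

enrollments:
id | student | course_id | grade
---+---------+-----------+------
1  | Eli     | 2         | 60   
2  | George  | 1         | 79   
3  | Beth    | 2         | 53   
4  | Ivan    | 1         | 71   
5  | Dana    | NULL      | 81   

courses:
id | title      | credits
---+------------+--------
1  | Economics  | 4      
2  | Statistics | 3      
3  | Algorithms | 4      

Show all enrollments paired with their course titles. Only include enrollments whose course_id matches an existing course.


INNER JOIN keeps only enrollments rows whose course_id matches an id in courses. Walk through each enrollment:
  - enrollment 1 (Eli): course_id=2 -> matches Statistics
  - enrollment 2 (George): course_id=1 -> matches Economics
  - enrollment 3 (Beth): course_id=2 -> matches Statistics
  - enrollment 4 (Ivan): course_id=1 -> matches Economics
  - enrollment 5 (Dana): course_id=NULL, no match -> dropped
So 1 of 5 rows is dropped.

SQL:
SELECT a.student, b.title AS course
FROM enrollments a
INNER JOIN courses b ON a.course_id = b.id

Result:
student | course    
--------+-----------
Eli     | Statistics
George  | Economics 
Beth    | Statistics
Ivan    | Economics 


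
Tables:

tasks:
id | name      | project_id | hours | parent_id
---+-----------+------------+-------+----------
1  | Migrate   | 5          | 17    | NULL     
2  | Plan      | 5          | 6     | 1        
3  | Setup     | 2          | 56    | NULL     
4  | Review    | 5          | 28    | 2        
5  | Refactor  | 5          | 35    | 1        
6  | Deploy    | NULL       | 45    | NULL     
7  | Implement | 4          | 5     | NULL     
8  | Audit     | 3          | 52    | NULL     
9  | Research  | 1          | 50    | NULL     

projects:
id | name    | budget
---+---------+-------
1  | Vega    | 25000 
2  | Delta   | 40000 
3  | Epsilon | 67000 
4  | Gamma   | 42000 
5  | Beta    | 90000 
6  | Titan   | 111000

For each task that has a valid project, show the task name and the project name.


INNER JOIN keeps only tasks rows whose project_id matches an id in projects. Walk through each task:
  - task 1 (Migrate): project_id=5 -> matches Beta
  - task 2 (Plan): project_id=5 -> matches Beta
  - task 3 (Setup): project_id=2 -> matches Delta
  - task 4 (Review): project_id=5 -> matches Beta
  - task 5 (Refactor): project_id=5 -> matches Beta
  - task 6 (Deploy): project_id=NULL, no match -> dropped
  - task 7 (Implement): project_id=4 -> matches Gamma
  - task 8 (Audit): project_id=3 -> matches Epsilon
  - task 9 (Research): project_id=1 -> matches Vega
So 1 of 9 rows is dropped.

SQL:
SELECT a.name, b.name AS project
FROM tasks a
INNER JOIN projects b ON a.project_id = b.id

Result:
name      | project
----------+--------
Migrate   | Beta   
Plan      | Beta   
Setup     | Delta  
Review    | Beta   
Refactor  | Beta   
Implement | Gamma  
Audit     | Epsilon
Research  | Vega   


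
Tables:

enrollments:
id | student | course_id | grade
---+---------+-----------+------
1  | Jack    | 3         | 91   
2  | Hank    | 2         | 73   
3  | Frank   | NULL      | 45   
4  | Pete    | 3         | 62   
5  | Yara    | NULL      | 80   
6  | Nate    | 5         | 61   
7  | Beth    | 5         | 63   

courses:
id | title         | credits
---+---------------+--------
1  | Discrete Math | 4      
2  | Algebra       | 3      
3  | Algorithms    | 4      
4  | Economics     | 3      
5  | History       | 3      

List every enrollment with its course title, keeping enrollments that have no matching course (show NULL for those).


LEFT JOIN keeps every row from enrollments (the left table); where course_id has no match in courses, the course columns become NULL. Walk through each enrollment:
  - enrollment 1 (Jack): course_id=3 -> matches Algorithms
  - enrollment 2 (Hank): course_id=2 -> matches Algebra
  - enrollment 3 (Frank): course_id=NULL, no match -> kept with NULL
  - enrollment 4 (Pete): course_id=3 -> matches Algorithms
  - enrollment 5 (Yara): course_id=NULL, no match -> kept with NULL
  - enrollment 6 (Nate): course_id=5 -> matches History
  - enrollment 7 (Beth): course_id=5 -> matches History
All 7 rows appear; 2 have NULL course.

SQL:
SELECT a.student, b.title AS course
FROM enrollments a
LEFT JOIN courses b ON a.course_id = b.id

Result:
student | course    
--------+-----------
Jack    | Algorithms
Hank    | Algebra   
Frank   | NULL      
Pete    | Algorithms
Yara    | NULL      
Nate    | History   
Beth    | History   


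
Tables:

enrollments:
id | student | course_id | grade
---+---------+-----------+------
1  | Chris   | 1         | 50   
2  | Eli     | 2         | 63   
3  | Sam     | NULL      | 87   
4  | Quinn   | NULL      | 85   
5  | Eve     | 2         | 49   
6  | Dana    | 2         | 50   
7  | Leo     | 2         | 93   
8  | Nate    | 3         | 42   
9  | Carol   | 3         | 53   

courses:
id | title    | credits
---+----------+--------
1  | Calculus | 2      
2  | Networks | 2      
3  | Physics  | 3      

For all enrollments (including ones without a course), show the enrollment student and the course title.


LEFT JOIN keeps every row from enrollments (the left table); where course_id has no match in courses, the course columns become NULL. Walk through each enrollment:
  - enrollment 1 (Chris): course_id=1 -> matches Calculus
  - enrollment 2 (Eli): course_id=2 -> matches Networks
  - enrollment 3 (Sam): course_id=NULL, no match -> kept with NULL
  - enrollment 4 (Quinn): course_id=NULL, no match -> kept with NULL
  - enrollment 5 (Eve): course_id=2 -> matches Networks
  - enrollment 6 (Dana): course_id=2 -> matches Networks
  - enrollment 7 (Leo): course_id=2 -> matches Networks
  - enrollment 8 (Nate): course_id=3 -> matches Physics
  - enrollment 9 (Carol): course_id=3 -> matches Physics
All 9 rows appear; 2 have NULL course.

SQL:
SELECT a.student, b.title AS course
FROM enrollments a
LEFT JOIN courses b ON a.course_id = b.id

Result:
student | course  
--------+---------
Chris   | Calculus
Eli     | Networks
Sam     | NULL    
Quinn   | NULL    
Eve     | Networks
Dana    | Networks
Leo     | Networks
Nate    | Physics 
Carol   | Physics 


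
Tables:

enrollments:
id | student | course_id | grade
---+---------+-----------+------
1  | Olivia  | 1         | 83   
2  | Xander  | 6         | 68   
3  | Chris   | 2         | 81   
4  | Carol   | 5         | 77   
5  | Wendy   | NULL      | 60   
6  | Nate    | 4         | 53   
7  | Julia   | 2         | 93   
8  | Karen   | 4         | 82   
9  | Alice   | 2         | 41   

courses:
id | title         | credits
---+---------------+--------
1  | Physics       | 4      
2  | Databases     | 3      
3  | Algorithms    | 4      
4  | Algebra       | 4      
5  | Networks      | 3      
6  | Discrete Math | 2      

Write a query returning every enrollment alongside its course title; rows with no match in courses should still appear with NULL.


LEFT JOIN keeps every row from enrollments (the left table); where course_id has no match in courses, the course columns become NULL. Walk through each enrollment:
  - enrollment 1 (Olivia): course_id=1 -> matches Physics
  - enrollment 2 (Xander): course_id=6 -> matches Discrete Math
  - enrollment 3 (Chris): course_id=2 -> matches Databases
  - enrollment 4 (Carol): course_id=5 -> matches Networks
  - enrollment 5 (Wendy): course_id=NULL, no match -> kept with NULL
  - enrollment 6 (Nate): course_id=4 -> matches Algebra
  - enrollment 7 (Julia): course_id=2 -> matches Databases
  - enrollment 8 (Karen): course_id=4 -> matches Algebra
  - enrollment 9 (Alice): course_id=2 -> matches Databases
All 9 rows appear; 1 has NULL course.

SQL:
SELECT a.student, b.title AS course
FROM enrollments a
LEFT JOIN courses b ON a.course_id = b.id

Result:
student | course       
--------+--------------
Olivia  | Physics      
Xander  | Discrete Math
Chris   | Databases    
Carol   | Networks     
Wendy   | NULL         
Nate    | Algebra      
Julia   | Databases    
Karen   | Algebra      
Alice   | Databases    


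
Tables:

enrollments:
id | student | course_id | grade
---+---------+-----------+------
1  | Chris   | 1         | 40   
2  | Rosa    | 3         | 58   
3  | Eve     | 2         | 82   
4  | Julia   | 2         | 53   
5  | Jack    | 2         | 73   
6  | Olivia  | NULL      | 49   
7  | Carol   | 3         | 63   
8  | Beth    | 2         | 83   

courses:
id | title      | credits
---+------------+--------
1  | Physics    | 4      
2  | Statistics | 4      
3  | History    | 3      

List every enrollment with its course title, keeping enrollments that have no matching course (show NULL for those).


LEFT JOIN keeps every row from enrollments (the left table); where course_id has no match in courses, the course columns become NULL. Walk through each enrollment:
  - enrollment 1 (Chris): course_id=1 -> matches Physics
  - enrollment 2 (Rosa): course_id=3 -> matches History
  - enrollment 3 (Eve): course_id=2 -> matches Statistics
  - enrollment 4 (Julia): course_id=2 -> matches Statistics
  - enrollment 5 (Jack): course_id=2 -> matches Statistics
  - enrollment 6 (Olivia): course_id=NULL, no match -> kept with NULL
  - enrollment 7 (Carol): course_id=3 -> matches History
  - enrollment 8 (Beth): course_id=2 -> matches Statistics
All 8 rows appear; 1 has NULL course.

SQL:
SELECT a.student, b.title AS course
FROM enrollments a
LEFT JOIN courses b ON a.course_id = b.id

Result:
student | course    
--------+-----------
Chris   | Physics   
Rosa    | History   
Eve     | Statistics
Julia   | Statistics
Jack    | Statistics
Olivia  | NULL      
Carol   | History   
Beth    | Statistics


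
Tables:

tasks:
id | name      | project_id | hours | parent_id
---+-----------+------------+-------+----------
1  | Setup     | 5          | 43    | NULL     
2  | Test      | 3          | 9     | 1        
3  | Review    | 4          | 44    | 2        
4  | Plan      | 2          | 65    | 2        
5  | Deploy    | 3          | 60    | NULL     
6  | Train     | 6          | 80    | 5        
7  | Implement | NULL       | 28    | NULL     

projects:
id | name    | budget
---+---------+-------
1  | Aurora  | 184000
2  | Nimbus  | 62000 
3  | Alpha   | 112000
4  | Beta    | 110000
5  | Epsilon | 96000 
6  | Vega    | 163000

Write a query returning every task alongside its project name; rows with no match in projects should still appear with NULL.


LEFT JOIN keeps every row from tasks (the left table); where project_id has no match in projects, the project columns become NULL. Walk through each task:
  - task 1 (Setup): project_id=5 -> matches Epsilon
  - task 2 (Test): project_id=3 -> matches Alpha
  - task 3 (Review): project_id=4 -> matches Beta
  - task 4 (Plan): project_id=2 -> matches Nimbus
  - task 5 (Deploy): project_id=3 -> matches Alpha
  - task 6 (Train): project_id=6 -> matches Vega
  - task 7 (Implement): project_id=NULL, no match -> kept with NULL
All 7 rows appear; 1 has NULL project.

SQL:
SELECT a.name, b.name AS project
FROM tasks a
LEFT JOIN projects b ON a.project_id = b.id

Result:
name      | project
----------+--------
Setup     | Epsilon
Test      | Alpha  
Review    | Beta   
Plan      | Nimbus 
Deploy    | Alpha  
Train     | Vega   
Implement | NULL   


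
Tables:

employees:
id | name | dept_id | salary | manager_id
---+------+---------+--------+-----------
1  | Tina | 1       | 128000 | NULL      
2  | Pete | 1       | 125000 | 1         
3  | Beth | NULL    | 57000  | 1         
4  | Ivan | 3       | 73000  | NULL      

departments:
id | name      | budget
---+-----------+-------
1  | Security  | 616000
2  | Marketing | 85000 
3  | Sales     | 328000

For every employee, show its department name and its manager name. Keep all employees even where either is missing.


Two LEFT JOINs from the same base table employees: one to departments via dept_id, one to employees itself via manager_id. Both are LEFT so every employee is preserved.
Match against departments:
  - employee 1 (Tina): dept_id=1 -> matches Security
  - employee 2 (Pete): dept_id=1 -> matches Security
  - employee 3 (Beth): dept_id=NULL, no match -> kept with NULL
  - employee 4 (Ivan): dept_id=3 -> matches Sales
Match against employees (self):
  - employee 1 (Tina): manager_id=NULL -> NULL
  - employee 2 (Pete): manager_id=1 -> Tina
  - employee 3 (Beth): manager_id=1 -> Tina
  - employee 4 (Ivan): manager_id=NULL -> NULL

SQL:
SELECT a.name, b.name AS department, c.name AS manager
FROM employees a
LEFT JOIN departments b ON a.dept_id = b.id
LEFT JOIN employees c ON a.manager_id = c.id

Result:
name | department | manager
-----+------------+--------
Tina | Security   | NULL   
Pete | Security   | Tina   
Beth | NULL       | Tina   
Ivan | Sales      | NULL   


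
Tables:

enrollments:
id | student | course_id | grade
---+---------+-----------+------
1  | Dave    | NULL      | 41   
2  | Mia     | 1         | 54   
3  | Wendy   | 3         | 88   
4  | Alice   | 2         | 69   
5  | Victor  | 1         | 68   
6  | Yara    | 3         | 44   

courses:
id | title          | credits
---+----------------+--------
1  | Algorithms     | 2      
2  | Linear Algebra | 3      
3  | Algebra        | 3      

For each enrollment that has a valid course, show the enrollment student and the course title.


INNER JOIN keeps only enrollments rows whose course_id matches an id in courses. Walk through each enrollment:
  - enrollment 1 (Dave): course_id=NULL, no match -> dropped
  - enrollment 2 (Mia): course_id=1 -> matches Algorithms
  - enrollment 3 (Wendy): course_id=3 -> matches Algebra
  - enrollment 4 (Alice): course_id=2 -> matches Linear Algebra
  - enrollment 5 (Victor): course_id=1 -> matches Algorithms
  - enrollment 6 (Yara): course_id=3 -> matches Algebra
So 1 of 6 rows is dropped.

SQL:
SELECT a.student, b.title AS course
FROM enrollments a
INNER JOIN courses b ON a.course_id = b.id

Result:
student | course        
--------+---------------
Mia     | Algorithms    
Wendy   | Algebra       
Alice   | Linear Algebra
Victor  | Algorithms    
Yara    | Algebra       


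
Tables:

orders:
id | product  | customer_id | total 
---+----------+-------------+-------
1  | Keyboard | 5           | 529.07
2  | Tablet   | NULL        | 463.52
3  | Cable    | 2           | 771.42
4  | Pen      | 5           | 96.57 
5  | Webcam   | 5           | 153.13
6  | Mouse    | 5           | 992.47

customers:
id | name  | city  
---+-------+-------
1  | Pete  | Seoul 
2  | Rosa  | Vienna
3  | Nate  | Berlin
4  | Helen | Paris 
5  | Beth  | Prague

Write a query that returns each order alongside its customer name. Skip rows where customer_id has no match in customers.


INNER JOIN keeps only orders rows whose customer_id matches an id in customers. Walk through each order:
  - order 1 (Keyboard): customer_id=5 -> matches Beth
  - order 2 (Tablet): customer_id=NULL, no match -> dropped
  - order 3 (Cable): customer_id=2 -> matches Rosa
  - order 4 (Pen): customer_id=5 -> matches Beth
  - order 5 (Webcam): customer_id=5 -> matches Beth
  - order 6 (Mouse): customer_id=5 -> matches Beth
So 1 of 6 rows is dropped.

SQL:
SELECT a.product, b.name AS customer
FROM orders a
INNER JOIN customers b ON a.customer_id = b.id

Result:
product  | customer
---------+---------
Keyboard | Beth    
Cable    | Rosa    
Pen      | Beth    
Webcam   | Beth    
Mouse    | Beth    


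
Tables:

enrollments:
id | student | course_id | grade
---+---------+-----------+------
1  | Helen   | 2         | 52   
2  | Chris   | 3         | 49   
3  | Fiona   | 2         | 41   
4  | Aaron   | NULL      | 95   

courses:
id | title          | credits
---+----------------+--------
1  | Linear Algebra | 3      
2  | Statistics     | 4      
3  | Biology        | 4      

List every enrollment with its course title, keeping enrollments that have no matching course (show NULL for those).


LEFT JOIN keeps every row from enrollments (the left table); where course_id has no match in courses, the course columns become NULL. Walk through each enrollment:
  - enrollment 1 (Helen): course_id=2 -> matches Statistics
  - enrollment 2 (Chris): course_id=3 -> matches Biology
  - enrollment 3 (Fiona): course_id=2 -> matches Statistics
  - enrollment 4 (Aaron): course_id=NULL, no match -> kept with NULL
All 4 rows appear; 1 has NULL course.

SQL:
SELECT a.student, b.title AS course
FROM enrollments a
LEFT JOIN courses b ON a.course_id = b.id

Result:
student | course    
--------+-----------
Helen   | Statistics
Chris   | Biology   
Fiona   | Statistics
Aaron   | NULL      


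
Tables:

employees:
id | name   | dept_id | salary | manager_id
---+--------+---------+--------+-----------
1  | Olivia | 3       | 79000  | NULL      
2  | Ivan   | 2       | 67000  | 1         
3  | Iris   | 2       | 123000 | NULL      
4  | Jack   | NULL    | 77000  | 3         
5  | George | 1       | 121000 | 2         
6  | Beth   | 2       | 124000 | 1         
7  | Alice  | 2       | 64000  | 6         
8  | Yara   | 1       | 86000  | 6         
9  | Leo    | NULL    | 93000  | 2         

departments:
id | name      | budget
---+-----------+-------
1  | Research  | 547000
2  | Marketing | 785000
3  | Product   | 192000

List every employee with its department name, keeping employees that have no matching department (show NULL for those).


LEFT JOIN keeps every row from employees (the left table); where dept_id has no match in departments, the department columns become NULL. Walk through each employee:
  - employee 1 (Olivia): dept_id=3 -> matches Product
  - employee 2 (Ivan): dept_id=2 -> matches Marketing
  - employee 3 (Iris): dept_id=2 -> matches Marketing
  - employee 4 (Jack): dept_id=NULL, no match -> kept with NULL
  - employee 5 (George): dept_id=1 -> matches Research
  - employee 6 (Beth): dept_id=2 -> matches Marketing
  - employee 7 (Alice): dept_id=2 -> matches Marketing
  - employee 8 (Yara): dept_id=1 -> matches Research
  - employee 9 (Leo): dept_id=NULL, no match -> kept with NULL
All 9 rows appear; 2 have NULL department.

SQL:
SELECT a.name, b.name AS department
FROM employees a
LEFT JOIN departments b ON a.dept_id = b.id

Result:
name   | department
-------+-----------
Olivia | Product   
Ivan   | Marketing 
Iris   | Marketing 
Jack   | NULL      
George | Research  
Beth   | Marketing 
Alice  | Marketing 
Yara   | Research  
Leo    | NULL      


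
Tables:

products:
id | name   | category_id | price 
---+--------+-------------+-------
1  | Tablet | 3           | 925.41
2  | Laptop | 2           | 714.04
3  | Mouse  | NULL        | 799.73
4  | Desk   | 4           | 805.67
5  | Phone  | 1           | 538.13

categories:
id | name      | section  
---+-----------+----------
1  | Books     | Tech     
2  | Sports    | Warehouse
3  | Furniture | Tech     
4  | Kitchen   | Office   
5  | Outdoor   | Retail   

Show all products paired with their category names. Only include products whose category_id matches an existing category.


INNER JOIN keeps only products rows whose category_id matches an id in categories. Walk through each product:
  - product 1 (Tablet): category_id=3 -> matches Furniture
  - product 2 (Laptop): category_id=2 -> matches Sports
  - product 3 (Mouse): category_id=NULL, no match -> dropped
  - product 4 (Desk): category_id=4 -> matches Kitchen
  - product 5 (Phone): category_id=1 -> matches Books
So 1 of 5 rows is dropped.

SQL:
SELECT a.name, b.name AS category
FROM products a
INNER JOIN categories b ON a.category_id = b.id

Result:
name   | category 
-------+----------
Tablet | Furniture
Laptop | Sports   
Desk   | Kitchen  
Phone  | Books    


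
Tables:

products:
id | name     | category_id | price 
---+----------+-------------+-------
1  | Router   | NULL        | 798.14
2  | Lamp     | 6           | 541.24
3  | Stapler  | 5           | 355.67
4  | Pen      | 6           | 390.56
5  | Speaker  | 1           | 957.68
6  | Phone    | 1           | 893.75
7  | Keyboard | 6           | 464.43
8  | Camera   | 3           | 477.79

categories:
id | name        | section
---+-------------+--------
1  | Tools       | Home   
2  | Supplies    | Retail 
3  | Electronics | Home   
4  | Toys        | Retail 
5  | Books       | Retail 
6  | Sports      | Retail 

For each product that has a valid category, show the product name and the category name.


INNER JOIN keeps only products rows whose category_id matches an id in categories. Walk through each product:
  - product 1 (Router): category_id=NULL, no match -> dropped
  - product 2 (Lamp): category_id=6 -> matches Sports
  - product 3 (Stapler): category_id=5 -> matches Books
  - product 4 (Pen): category_id=6 -> matches Sports
  - product 5 (Speaker): category_id=1 -> matches Tools
  - product 6 (Phone): category_id=1 -> matches Tools
  - product 7 (Keyboard): category_id=6 -> matches Sports
  - product 8 (Camera): category_id=3 -> matches Electronics
So 1 of 8 rows is dropped.

SQL:
SELECT a.name, b.name AS category
FROM products a
INNER JOIN categories b ON a.category_id = b.id

Result:
name     | category   
---------+------------
Lamp     | Sports     
Stapler  | Books      
Pen      | Sports     
Speaker  | Tools      
Phone    | Tools      
Keyboard | Sports     
Camera   | Electronics


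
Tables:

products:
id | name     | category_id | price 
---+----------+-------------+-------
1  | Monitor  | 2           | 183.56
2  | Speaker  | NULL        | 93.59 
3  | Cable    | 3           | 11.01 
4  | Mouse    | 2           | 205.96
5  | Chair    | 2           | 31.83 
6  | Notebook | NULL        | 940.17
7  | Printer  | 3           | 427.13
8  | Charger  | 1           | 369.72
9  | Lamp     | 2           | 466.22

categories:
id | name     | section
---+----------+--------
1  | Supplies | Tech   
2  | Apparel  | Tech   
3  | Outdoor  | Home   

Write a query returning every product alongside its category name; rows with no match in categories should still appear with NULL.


LEFT JOIN keeps every row from products (the left table); where category_id has no match in categories, the category columns become NULL. Walk through each product:
  - product 1 (Monitor): category_id=2 -> matches Apparel
  - product 2 (Speaker): category_id=NULL, no match -> kept with NULL
  - product 3 (Cable): category_id=3 -> matches Outdoor
  - product 4 (Mouse): category_id=2 -> matches Apparel
  - product 5 (Chair): category_id=2 -> matches Apparel
  - product 6 (Notebook): category_id=NULL, no match -> kept with NULL
  - product 7 (Printer): category_id=3 -> matches Outdoor
  - product 8 (Charger): category_id=1 -> matches Supplies
  - product 9 (Lamp): category_id=2 -> matches Apparel
All 9 rows appear; 2 have NULL category.

SQL:
SELECT a.name, b.name AS category
FROM products a
LEFT JOIN categories b ON a.category_id = b.id

Result:
name     | category
---------+---------
Monitor  | Apparel 
Speaker  | NULL    
Cable    | Outdoor 
Mouse    | Apparel 
Chair    | Apparel 
Notebook | NULL    
Printer  | Outdoor 
Charger  | Supplies
Lamp     | Apparel 
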